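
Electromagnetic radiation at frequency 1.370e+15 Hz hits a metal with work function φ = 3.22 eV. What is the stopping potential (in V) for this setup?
2.4459 V

The stopping potential V_s satisfies: eV_s = KE_max

First, find KE_max using Einstein's equation:
E_photon = hf = (6.626×10⁻³⁴ J·s)(1.370e+15 Hz) = 5.6659 eV
KE_max = E_photon - φ = 5.6659 - 3.22 = 2.4459 eV

Since eV_s = KE_max:
V_s = KE_max/e = 2.4459 V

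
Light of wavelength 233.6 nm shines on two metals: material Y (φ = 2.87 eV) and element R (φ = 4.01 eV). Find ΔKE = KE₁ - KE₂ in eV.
1.1400 eV

Using KE_max = hc/λ - φ for each metal:

Photon energy: E = hc/λ = 5.3075 eV

For material Y (φ₁ = 2.87 eV):
KE₁ = E - φ₁ = 5.3075 - 2.87 = 2.4375 eV

For element R (φ₂ = 4.01 eV):
KE₂ = E - φ₂ = 5.3075 - 4.01 = 1.2975 eV

Difference:
ΔKE = KE₁ - KE₂ = 2.4375 - 1.2975 = 1.1400 eV

Note: The difference equals the difference in work functions: 4.01 - 2.87 = 1.14 eV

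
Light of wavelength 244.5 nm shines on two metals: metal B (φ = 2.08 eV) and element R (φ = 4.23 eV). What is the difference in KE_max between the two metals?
2.1500 eV

Using KE_max = hc/λ - φ for each metal:

Photon energy: E = hc/λ = 5.0709 eV

For metal B (φ₁ = 2.08 eV):
KE₁ = E - φ₁ = 5.0709 - 2.08 = 2.9909 eV

For element R (φ₂ = 4.23 eV):
KE₂ = E - φ₂ = 5.0709 - 4.23 = 0.8409 eV

Difference:
ΔKE = KE₁ - KE₂ = 2.9909 - 0.8409 = 2.1500 eV

Note: The difference equals the difference in work functions: 4.23 - 2.08 = 2.15 eV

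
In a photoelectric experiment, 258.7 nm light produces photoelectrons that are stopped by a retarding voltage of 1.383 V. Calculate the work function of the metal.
3.41 eV

The stopping potential gives the maximum kinetic energy: KE_max = eV_s = 1.383 eV

From Einstein's photoelectric equation: KE_max = hc/λ - φ
Rearranging: φ = hc/λ - KE_max

Calculate photon energy:
E_photon = hc/λ = (6.626×10⁻³⁴ J·s)(3×10⁸ m/s) / (258.7×10⁻⁹ m) = 4.7926 eV

Therefore:
φ = 4.7926 - 1.383 = 3.41 eV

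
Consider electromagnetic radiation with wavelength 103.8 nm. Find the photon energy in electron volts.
11.9445 eV

Using E = hf = hc/λ:

E = hc/λ = (6.626×10⁻³⁴ J·s)(3×10⁸ m/s) / (103.8×10⁻⁹ m)
E = 11.9445 eV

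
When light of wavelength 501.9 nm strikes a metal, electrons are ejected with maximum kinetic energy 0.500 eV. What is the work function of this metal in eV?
1.97 eV

From Einstein's photoelectric equation: KE_max = hf - φ = hc/λ - φ

Rearranging for φ:
φ = hc/λ - KE_max

Calculate photon energy:
E_photon = hc/λ = 2.4703 eV

Therefore:
φ = 2.4703 - 0.500 = 1.97 eV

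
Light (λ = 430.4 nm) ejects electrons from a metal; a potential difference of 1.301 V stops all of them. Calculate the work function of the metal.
1.58 eV

The stopping potential gives the maximum kinetic energy: KE_max = eV_s = 1.301 eV

From Einstein's photoelectric equation: KE_max = hc/λ - φ
Rearranging: φ = hc/λ - KE_max

Calculate photon energy:
E_photon = hc/λ = (6.626×10⁻³⁴ J·s)(3×10⁸ m/s) / (430.4×10⁻⁹ m) = 2.8807 eV

Therefore:
φ = 2.8807 - 1.301 = 1.58 eV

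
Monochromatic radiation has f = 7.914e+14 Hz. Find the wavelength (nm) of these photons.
378.81 nm

Using the wave equation: c = fλ

Solving for wavelength:
λ = c/f = (3×10⁸ m/s) / (7.914e+14 Hz)
λ = 378.81 nm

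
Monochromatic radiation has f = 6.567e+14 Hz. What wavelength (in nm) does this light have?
456.51 nm

Using the wave equation: c = fλ

Solving for wavelength:
λ = c/f = (3×10⁸ m/s) / (6.567e+14 Hz)
λ = 456.51 nm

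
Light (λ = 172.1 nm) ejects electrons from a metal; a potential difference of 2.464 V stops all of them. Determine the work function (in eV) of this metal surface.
4.74 eV

The stopping potential gives the maximum kinetic energy: KE_max = eV_s = 2.464 eV

From Einstein's photoelectric equation: KE_max = hc/λ - φ
Rearranging: φ = hc/λ - KE_max

Calculate photon energy:
E_photon = hc/λ = (6.626×10⁻³⁴ J·s)(3×10⁸ m/s) / (172.1×10⁻⁹ m) = 7.2042 eV

Therefore:
φ = 7.2042 - 2.464 = 4.74 eV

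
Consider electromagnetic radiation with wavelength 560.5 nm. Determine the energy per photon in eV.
2.2120 eV

Using E = hf = hc/λ:

E = hc/λ = (6.626×10⁻³⁴ J·s)(3×10⁸ m/s) / (560.5×10⁻⁹ m)
E = 2.2120 eV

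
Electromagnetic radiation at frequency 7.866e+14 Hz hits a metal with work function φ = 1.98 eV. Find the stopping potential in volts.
1.2731 V

The stopping potential V_s satisfies: eV_s = KE_max

First, find KE_max using Einstein's equation:
E_photon = hf = (6.626×10⁻³⁴ J·s)(7.866e+14 Hz) = 3.2531 eV
KE_max = E_photon - φ = 3.2531 - 1.98 = 1.2731 eV

Since eV_s = KE_max:
V_s = KE_max/e = 1.2731 V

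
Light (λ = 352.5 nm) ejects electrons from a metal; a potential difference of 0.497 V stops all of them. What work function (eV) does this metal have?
3.02 eV

The stopping potential gives the maximum kinetic energy: KE_max = eV_s = 0.497 eV

From Einstein's photoelectric equation: KE_max = hc/λ - φ
Rearranging: φ = hc/λ - KE_max

Calculate photon energy:
E_photon = hc/λ = (6.626×10⁻³⁴ J·s)(3×10⁸ m/s) / (352.5×10⁻⁹ m) = 3.5173 eV

Therefore:
φ = 3.5173 - 0.497 = 3.02 eV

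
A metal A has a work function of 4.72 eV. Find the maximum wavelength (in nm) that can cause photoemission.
262.68 nm

The threshold wavelength is when the photon energy equals the work function:
hc/λ₀ = φ

Solving for λ₀:
λ₀ = hc/φ = (6.626×10⁻³⁴ J·s)(3×10⁸ m/s) / (4.72 eV × 1.602×10⁻¹⁹ J/eV)
λ₀ = 262.68 nm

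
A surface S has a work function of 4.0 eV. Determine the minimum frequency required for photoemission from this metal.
9.6720e+14 Hz

The threshold frequency is when the photon energy equals the work function:
hf₀ = φ

Solving for f₀:
f₀ = φ/h = (4.0 eV × 1.602×10⁻¹⁹ J/eV) / (6.626×10⁻³⁴ J·s)
f₀ = 9.6720e+14 Hz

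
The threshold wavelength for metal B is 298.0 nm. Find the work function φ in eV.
4.16 eV

At the threshold wavelength, photon energy equals work function:
φ = hc/λ₀

Calculating:
φ = (6.626×10⁻³⁴ J·s)(3×10⁸ m/s) / (298.0×10⁻⁹ m)
φ = 4.16 eV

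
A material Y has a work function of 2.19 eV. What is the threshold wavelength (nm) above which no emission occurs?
566.14 nm

The threshold wavelength is when the photon energy equals the work function:
hc/λ₀ = φ

Solving for λ₀:
λ₀ = hc/φ = (6.626×10⁻³⁴ J·s)(3×10⁸ m/s) / (2.19 eV × 1.602×10⁻¹⁹ J/eV)
λ₀ = 566.14 nm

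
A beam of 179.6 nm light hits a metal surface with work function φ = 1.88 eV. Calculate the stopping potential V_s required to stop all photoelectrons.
5.0234 V

The stopping potential V_s satisfies: eV_s = KE_max

First, find KE_max using Einstein's equation:
E_photon = hc/λ = 6.9034 eV
KE_max = E_photon - φ = 6.9034 - 1.88 = 5.0234 eV

Since eV_s = KE_max:
V_s = KE_max/e = 5.0234 V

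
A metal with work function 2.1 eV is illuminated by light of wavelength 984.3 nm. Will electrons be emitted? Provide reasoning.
No

For photoemission, the photon energy must exceed the work function.

Photon energy: E = hc/λ = 1.2596 eV
Work function: φ = 2.1 eV

Since E_photon (1.2596 eV) < φ (2.1 eV), photoemission will NOT occur.
The threshold wavelength is λ₀ = hc/φ = 590.4 nm.
Since 984.3 nm > 590.4 nm, the photons lack sufficient energy.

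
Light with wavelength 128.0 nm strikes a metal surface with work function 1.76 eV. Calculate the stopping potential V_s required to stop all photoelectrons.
7.9263 V

The stopping potential V_s satisfies: eV_s = KE_max

First, find KE_max using Einstein's equation:
E_photon = hc/λ = 9.6863 eV
KE_max = E_photon - φ = 9.6863 - 1.76 = 7.9263 eV

Since eV_s = KE_max:
V_s = KE_max/e = 7.9263 V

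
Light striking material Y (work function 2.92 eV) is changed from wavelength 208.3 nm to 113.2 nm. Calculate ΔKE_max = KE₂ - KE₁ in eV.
5.0005 eV

Using Einstein's equation: KE_max = hc/λ - φ

For λ₁ = 208.3 nm:
KE₁ = hc/λ₁ - φ = 5.9522 - 2.92 = 3.0322 eV

For λ₂ = 113.2 nm:
KE₂ = hc/λ₂ - φ = 10.9527 - 2.92 = 8.0327 eV

Change in KE:
ΔKE = KE₂ - KE₁ = 8.0327 - 3.0322 = 5.0005 eV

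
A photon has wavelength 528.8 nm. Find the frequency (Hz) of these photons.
5.6693e+14 Hz

Using the wave equation: c = fλ

Solving for frequency:
f = c/λ = (3×10⁸ m/s) / (528.8×10⁻⁹ m)
f = 5.6693e+14 Hz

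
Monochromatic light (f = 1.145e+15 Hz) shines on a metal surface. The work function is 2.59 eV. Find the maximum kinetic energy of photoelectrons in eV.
2.1453 eV

Using Einstein's photoelectric equation: KE_max = hf - φ

First, calculate the photon energy:
E_photon = hf = (6.626×10⁻³⁴ J·s)(1.145e+15 Hz)
E_photon = 4.7353 eV

Then, the maximum kinetic energy:
KE_max = E_photon - φ = 4.7353 eV - 2.59 eV = 2.1453 eV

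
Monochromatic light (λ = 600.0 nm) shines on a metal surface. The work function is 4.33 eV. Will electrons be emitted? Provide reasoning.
No

For photoemission, the photon energy must exceed the work function.

Photon energy: E = hc/λ = 2.0664 eV
Work function: φ = 4.33 eV

Since E_photon (2.0664 eV) < φ (4.33 eV), photoemission will NOT occur.
The threshold wavelength is λ₀ = hc/φ = 286.3 nm.
Since 600.0 nm > 286.3 nm, the photons lack sufficient energy.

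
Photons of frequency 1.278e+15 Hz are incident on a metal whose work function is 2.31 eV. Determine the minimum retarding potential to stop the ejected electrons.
2.9754 V

The stopping potential V_s satisfies: eV_s = KE_max

First, find KE_max using Einstein's equation:
E_photon = hf = (6.626×10⁻³⁴ J·s)(1.278e+15 Hz) = 5.2854 eV
KE_max = E_photon - φ = 5.2854 - 2.31 = 2.9754 eV

Since eV_s = KE_max:
V_s = KE_max/e = 2.9754 V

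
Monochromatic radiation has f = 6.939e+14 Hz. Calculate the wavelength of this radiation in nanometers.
432.04 nm

Using the wave equation: c = fλ

Solving for wavelength:
λ = c/f = (3×10⁸ m/s) / (6.939e+14 Hz)
λ = 432.04 nm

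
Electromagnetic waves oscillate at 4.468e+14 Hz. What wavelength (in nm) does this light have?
670.98 nm

Using the wave equation: c = fλ

Solving for wavelength:
λ = c/f = (3×10⁸ m/s) / (4.468e+14 Hz)
λ = 670.98 nm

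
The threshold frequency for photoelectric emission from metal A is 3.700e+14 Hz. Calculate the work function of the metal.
1.53 eV

At the threshold frequency, photon energy equals work function:
φ = hf₀

Calculating:
φ = (6.626×10⁻³⁴ J·s)(3.700e+14 Hz)
φ = 1.53 eV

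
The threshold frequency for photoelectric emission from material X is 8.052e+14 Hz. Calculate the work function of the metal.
3.33 eV

At the threshold frequency, photon energy equals work function:
φ = hf₀

Calculating:
φ = (6.626×10⁻³⁴ J·s)(8.052e+14 Hz)
φ = 3.33 eV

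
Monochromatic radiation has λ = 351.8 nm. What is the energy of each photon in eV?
3.5243 eV

Using E = hf = hc/λ:

E = hc/λ = (6.626×10⁻³⁴ J·s)(3×10⁸ m/s) / (351.8×10⁻⁹ m)
E = 3.5243 eV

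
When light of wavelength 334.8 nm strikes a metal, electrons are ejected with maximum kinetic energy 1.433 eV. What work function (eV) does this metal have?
2.27 eV

From Einstein's photoelectric equation: KE_max = hf - φ = hc/λ - φ

Rearranging for φ:
φ = hc/λ - KE_max

Calculate photon energy:
E_photon = hc/λ = 3.7032 eV

Therefore:
φ = 3.7032 - 1.433 = 2.27 eV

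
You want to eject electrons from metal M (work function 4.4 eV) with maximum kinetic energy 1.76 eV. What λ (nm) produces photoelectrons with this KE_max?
201.27 nm

From Einstein's equation: KE_max = hc/λ - φ

Rearranging for λ:
hc/λ = KE_max + φ
λ = hc/(KE_max + φ)

Required photon energy:
E_photon = KE_max + φ = 1.76 + 4.4 = 6.16 eV

Required wavelength:
λ = hc/E_photon = (6.626×10⁻³⁴)(3×10⁸) / (6.16 × 1.602×10⁻¹⁹)
λ = 201.27 nm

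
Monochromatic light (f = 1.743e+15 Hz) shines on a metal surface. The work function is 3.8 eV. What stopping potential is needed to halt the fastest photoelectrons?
3.4085 V

The stopping potential V_s satisfies: eV_s = KE_max

First, find KE_max using Einstein's equation:
E_photon = hf = (6.626×10⁻³⁴ J·s)(1.743e+15 Hz) = 7.2085 eV
KE_max = E_photon - φ = 7.2085 - 3.8 = 3.4085 eV

Since eV_s = KE_max:
V_s = KE_max/e = 3.4085 V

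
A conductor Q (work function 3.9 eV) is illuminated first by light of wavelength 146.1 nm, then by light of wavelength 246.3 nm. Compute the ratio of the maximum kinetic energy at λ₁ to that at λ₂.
4.0448

Using Einstein's equation: KE_max = hc/λ - φ

For λ₁ = 146.1 nm:
E₁ = hc/λ₁ = 8.4863 eV
KE₁ = E₁ - φ = 8.4863 - 3.9 = 4.5863 eV

For λ₂ = 246.3 nm:
E₂ = hc/λ₂ = 5.0339 eV
KE₂ = E₂ - φ = 5.0339 - 3.9 = 1.1339 eV

Ratio: KE₁/KE₂ = 4.5863/1.1339 = 4.0448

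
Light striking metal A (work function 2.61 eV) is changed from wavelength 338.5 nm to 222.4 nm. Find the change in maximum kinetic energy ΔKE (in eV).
1.9121 eV

Using Einstein's equation: KE_max = hc/λ - φ

For λ₁ = 338.5 nm:
KE₁ = hc/λ₁ - φ = 3.6628 - 2.61 = 1.0528 eV

For λ₂ = 222.4 nm:
KE₂ = hc/λ₂ - φ = 5.5748 - 2.61 = 2.9648 eV

Change in KE:
ΔKE = KE₂ - KE₁ = 2.9648 - 1.0528 = 1.9121 eV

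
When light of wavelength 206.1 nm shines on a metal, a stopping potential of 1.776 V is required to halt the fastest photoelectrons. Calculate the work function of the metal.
4.24 eV

The stopping potential gives the maximum kinetic energy: KE_max = eV_s = 1.776 eV

From Einstein's photoelectric equation: KE_max = hc/λ - φ
Rearranging: φ = hc/λ - KE_max

Calculate photon energy:
E_photon = hc/λ = (6.626×10⁻³⁴ J·s)(3×10⁸ m/s) / (206.1×10⁻⁹ m) = 6.0157 eV

Therefore:
φ = 6.0157 - 1.776 = 4.24 eV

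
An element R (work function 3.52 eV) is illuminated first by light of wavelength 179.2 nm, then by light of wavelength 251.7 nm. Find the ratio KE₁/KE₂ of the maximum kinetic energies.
2.4175

Using Einstein's equation: KE_max = hc/λ - φ

For λ₁ = 179.2 nm:
E₁ = hc/λ₁ = 6.9188 eV
KE₁ = E₁ - φ = 6.9188 - 3.52 = 3.3988 eV

For λ₂ = 251.7 nm:
E₂ = hc/λ₂ = 4.9259 eV
KE₂ = E₂ - φ = 4.9259 - 3.52 = 1.4059 eV

Ratio: KE₁/KE₂ = 3.3988/1.4059 = 2.4175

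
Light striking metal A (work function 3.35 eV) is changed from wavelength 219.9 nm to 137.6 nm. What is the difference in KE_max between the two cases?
3.3723 eV

Using Einstein's equation: KE_max = hc/λ - φ

For λ₁ = 219.9 nm:
KE₁ = hc/λ₁ - φ = 5.6382 - 3.35 = 2.2882 eV

For λ₂ = 137.6 nm:
KE₂ = hc/λ₂ - φ = 9.0105 - 3.35 = 5.6605 eV

Change in KE:
ΔKE = KE₂ - KE₁ = 5.6605 - 2.2882 = 3.3723 eV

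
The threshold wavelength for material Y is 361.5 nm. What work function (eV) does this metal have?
3.43 eV

At the threshold wavelength, photon energy equals work function:
φ = hc/λ₀

Calculating:
φ = (6.626×10⁻³⁴ J·s)(3×10⁸ m/s) / (361.5×10⁻⁹ m)
φ = 3.43 eV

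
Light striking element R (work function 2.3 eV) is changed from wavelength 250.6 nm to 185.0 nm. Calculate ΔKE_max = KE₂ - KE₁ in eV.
1.7544 eV

Using Einstein's equation: KE_max = hc/λ - φ

For λ₁ = 250.6 nm:
KE₁ = hc/λ₁ - φ = 4.9475 - 2.3 = 2.6475 eV

For λ₂ = 185.0 nm:
KE₂ = hc/λ₂ - φ = 6.7018 - 2.3 = 4.4018 eV

Change in KE:
ΔKE = KE₂ - KE₁ = 4.4018 - 2.6475 = 1.7544 eV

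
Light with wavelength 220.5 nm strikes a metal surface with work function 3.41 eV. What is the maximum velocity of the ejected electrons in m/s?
8.8227e+05 m/s

First, find the maximum kinetic energy:
E_photon = hc/λ = 5.6229 eV
KE_max = E_photon - φ = 5.6229 - 3.41 = 2.2129 eV

Convert to Joules: KE_max = 2.2129 × 1.602×10⁻¹⁹ J = 3.5454e-19 J

Then use KE = ½mv² to find velocity:
v = √(2·KE/m) = √(2 × 3.5454e-19 J / 9.109e-31 kg)
v = 8.8227e+05 m/s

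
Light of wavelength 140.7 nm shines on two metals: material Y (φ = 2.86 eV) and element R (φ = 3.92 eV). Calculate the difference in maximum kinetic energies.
1.0600 eV

Using KE_max = hc/λ - φ for each metal:

Photon energy: E = hc/λ = 8.8120 eV

For material Y (φ₁ = 2.86 eV):
KE₁ = E - φ₁ = 8.8120 - 2.86 = 5.9520 eV

For element R (φ₂ = 3.92 eV):
KE₂ = E - φ₂ = 8.8120 - 3.92 = 4.8920 eV

Difference:
ΔKE = KE₁ - KE₂ = 5.9520 - 4.8920 = 1.0600 eV

Note: The difference equals the difference in work functions: 3.92 - 2.86 = 1.06 eV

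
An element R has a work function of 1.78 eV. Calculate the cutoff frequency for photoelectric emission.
4.3040e+14 Hz

The threshold frequency is when the photon energy equals the work function:
hf₀ = φ

Solving for f₀:
f₀ = φ/h = (1.78 eV × 1.602×10⁻¹⁹ J/eV) / (6.626×10⁻³⁴ J·s)
f₀ = 4.3040e+14 Hz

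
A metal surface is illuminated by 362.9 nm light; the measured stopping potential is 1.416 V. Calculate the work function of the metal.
2.00 eV

The stopping potential gives the maximum kinetic energy: KE_max = eV_s = 1.416 eV

From Einstein's photoelectric equation: KE_max = hc/λ - φ
Rearranging: φ = hc/λ - KE_max

Calculate photon energy:
E_photon = hc/λ = (6.626×10⁻³⁴ J·s)(3×10⁸ m/s) / (362.9×10⁻⁹ m) = 3.4165 eV

Therefore:
φ = 3.4165 - 1.416 = 2.00 eV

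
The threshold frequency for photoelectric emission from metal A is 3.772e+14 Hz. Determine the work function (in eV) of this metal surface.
1.56 eV

At the threshold frequency, photon energy equals work function:
φ = hf₀

Calculating:
φ = (6.626×10⁻³⁴ J·s)(3.772e+14 Hz)
φ = 1.56 eV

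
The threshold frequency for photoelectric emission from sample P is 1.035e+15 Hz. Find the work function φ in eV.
4.28 eV

At the threshold frequency, photon energy equals work function:
φ = hf₀

Calculating:
φ = (6.626×10⁻³⁴ J·s)(1.035e+15 Hz)
φ = 4.28 eV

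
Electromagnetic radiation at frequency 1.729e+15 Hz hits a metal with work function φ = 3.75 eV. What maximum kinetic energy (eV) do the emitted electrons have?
3.4006 eV

Using Einstein's photoelectric equation: KE_max = hf - φ

First, calculate the photon energy:
E_photon = hf = (6.626×10⁻³⁴ J·s)(1.729e+15 Hz)
E_photon = 7.1506 eV

Then, the maximum kinetic energy:
KE_max = E_photon - φ = 7.1506 eV - 3.75 eV = 3.4006 eV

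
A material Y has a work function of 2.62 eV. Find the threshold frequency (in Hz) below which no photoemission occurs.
6.3351e+14 Hz

The threshold frequency is when the photon energy equals the work function:
hf₀ = φ

Solving for f₀:
f₀ = φ/h = (2.62 eV × 1.602×10⁻¹⁹ J/eV) / (6.626×10⁻³⁴ J·s)
f₀ = 6.3351e+14 Hz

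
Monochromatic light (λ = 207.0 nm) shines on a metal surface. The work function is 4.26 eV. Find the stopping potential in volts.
1.7296 V

The stopping potential V_s satisfies: eV_s = KE_max

First, find KE_max using Einstein's equation:
E_photon = hc/λ = 5.9896 eV
KE_max = E_photon - φ = 5.9896 - 4.26 = 1.7296 eV

Since eV_s = KE_max:
V_s = KE_max/e = 1.7296 V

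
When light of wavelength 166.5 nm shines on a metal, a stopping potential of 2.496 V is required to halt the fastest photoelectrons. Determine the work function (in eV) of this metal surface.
4.95 eV

The stopping potential gives the maximum kinetic energy: KE_max = eV_s = 2.496 eV

From Einstein's photoelectric equation: KE_max = hc/λ - φ
Rearranging: φ = hc/λ - KE_max

Calculate photon energy:
E_photon = hc/λ = (6.626×10⁻³⁴ J·s)(3×10⁸ m/s) / (166.5×10⁻⁹ m) = 7.4465 eV

Therefore:
φ = 7.4465 - 2.496 = 4.95 eV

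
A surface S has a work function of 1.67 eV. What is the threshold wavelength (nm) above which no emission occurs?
742.42 nm

The threshold wavelength is when the photon energy equals the work function:
hc/λ₀ = φ

Solving for λ₀:
λ₀ = hc/φ = (6.626×10⁻³⁴ J·s)(3×10⁸ m/s) / (1.67 eV × 1.602×10⁻¹⁹ J/eV)
λ₀ = 742.42 nm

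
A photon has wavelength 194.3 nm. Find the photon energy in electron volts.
6.3811 eV

Using E = hf = hc/λ:

E = hc/λ = (6.626×10⁻³⁴ J·s)(3×10⁸ m/s) / (194.3×10⁻⁹ m)
E = 6.3811 eV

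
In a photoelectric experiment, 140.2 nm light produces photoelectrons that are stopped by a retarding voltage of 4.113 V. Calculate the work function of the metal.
4.73 eV

The stopping potential gives the maximum kinetic energy: KE_max = eV_s = 4.113 eV

From Einstein's photoelectric equation: KE_max = hc/λ - φ
Rearranging: φ = hc/λ - KE_max

Calculate photon energy:
E_photon = hc/λ = (6.626×10⁻³⁴ J·s)(3×10⁸ m/s) / (140.2×10⁻⁹ m) = 8.8434 eV

Therefore:
φ = 8.8434 - 4.113 = 4.73 eV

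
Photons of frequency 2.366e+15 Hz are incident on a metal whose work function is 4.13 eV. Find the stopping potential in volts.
5.6550 V

The stopping potential V_s satisfies: eV_s = KE_max

First, find KE_max using Einstein's equation:
E_photon = hf = (6.626×10⁻³⁴ J·s)(2.366e+15 Hz) = 9.7850 eV
KE_max = E_photon - φ = 9.7850 - 4.13 = 5.6550 eV

Since eV_s = KE_max:
V_s = KE_max/e = 5.6550 V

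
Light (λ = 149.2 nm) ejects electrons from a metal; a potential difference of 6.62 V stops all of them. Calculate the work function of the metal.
1.69 eV

The stopping potential gives the maximum kinetic energy: KE_max = eV_s = 6.62 eV

From Einstein's photoelectric equation: KE_max = hc/λ - φ
Rearranging: φ = hc/λ - KE_max

Calculate photon energy:
E_photon = hc/λ = (6.626×10⁻³⁴ J·s)(3×10⁸ m/s) / (149.2×10⁻⁹ m) = 8.3099 eV

Therefore:
φ = 8.3099 - 6.62 = 1.69 eV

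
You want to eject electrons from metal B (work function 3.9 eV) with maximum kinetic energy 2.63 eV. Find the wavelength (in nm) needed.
189.87 nm

From Einstein's equation: KE_max = hc/λ - φ

Rearranging for λ:
hc/λ = KE_max + φ
λ = hc/(KE_max + φ)

Required photon energy:
E_photon = KE_max + φ = 2.63 + 3.9 = 6.53 eV

Required wavelength:
λ = hc/E_photon = (6.626×10⁻³⁴)(3×10⁸) / (6.53 × 1.602×10⁻¹⁹)
λ = 189.87 nm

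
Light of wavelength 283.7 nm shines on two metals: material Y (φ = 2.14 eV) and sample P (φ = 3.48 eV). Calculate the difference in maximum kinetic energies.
1.3400 eV

Using KE_max = hc/λ - φ for each metal:

Photon energy: E = hc/λ = 4.3703 eV

For material Y (φ₁ = 2.14 eV):
KE₁ = E - φ₁ = 4.3703 - 2.14 = 2.2303 eV

For sample P (φ₂ = 3.48 eV):
KE₂ = E - φ₂ = 4.3703 - 3.48 = 0.8903 eV

Difference:
ΔKE = KE₁ - KE₂ = 2.2303 - 0.8903 = 1.3400 eV

Note: The difference equals the difference in work functions: 3.48 - 2.14 = 1.34 eV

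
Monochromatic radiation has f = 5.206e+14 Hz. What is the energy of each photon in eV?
2.1530 eV

Using E = hf:

E = hf = (6.626×10⁻³⁴ J·s)(5.206e+14 Hz)
E = 2.1530 eV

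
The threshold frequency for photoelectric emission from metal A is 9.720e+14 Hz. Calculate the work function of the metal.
4.02 eV

At the threshold frequency, photon energy equals work function:
φ = hf₀

Calculating:
φ = (6.626×10⁻³⁴ J·s)(9.720e+14 Hz)
φ = 4.02 eV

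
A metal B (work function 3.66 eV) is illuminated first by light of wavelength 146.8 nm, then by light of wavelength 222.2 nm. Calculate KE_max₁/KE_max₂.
2.4928

Using Einstein's equation: KE_max = hc/λ - φ

For λ₁ = 146.8 nm:
E₁ = hc/λ₁ = 8.4458 eV
KE₁ = E₁ - φ = 8.4458 - 3.66 = 4.7858 eV

For λ₂ = 222.2 nm:
E₂ = hc/λ₂ = 5.5798 eV
KE₂ = E₂ - φ = 5.5798 - 3.66 = 1.9198 eV

Ratio: KE₁/KE₂ = 4.7858/1.9198 = 2.4928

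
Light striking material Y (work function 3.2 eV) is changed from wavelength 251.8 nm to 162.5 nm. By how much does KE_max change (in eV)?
2.7059 eV

Using Einstein's equation: KE_max = hc/λ - φ

For λ₁ = 251.8 nm:
KE₁ = hc/λ₁ - φ = 4.9239 - 3.2 = 1.7239 eV

For λ₂ = 162.5 nm:
KE₂ = hc/λ₂ - φ = 7.6298 - 3.2 = 4.4298 eV

Change in KE:
ΔKE = KE₂ - KE₁ = 4.4298 - 1.7239 = 2.7059 eV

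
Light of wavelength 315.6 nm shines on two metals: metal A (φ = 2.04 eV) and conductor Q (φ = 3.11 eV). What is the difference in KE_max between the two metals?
1.0700 eV

Using KE_max = hc/λ - φ for each metal:

Photon energy: E = hc/λ = 3.9285 eV

For metal A (φ₁ = 2.04 eV):
KE₁ = E - φ₁ = 3.9285 - 2.04 = 1.8885 eV

For conductor Q (φ₂ = 3.11 eV):
KE₂ = E - φ₂ = 3.9285 - 3.11 = 0.8185 eV

Difference:
ΔKE = KE₁ - KE₂ = 1.8885 - 0.8185 = 1.0700 eV

Note: The difference equals the difference in work functions: 3.11 - 2.04 = 1.07 eV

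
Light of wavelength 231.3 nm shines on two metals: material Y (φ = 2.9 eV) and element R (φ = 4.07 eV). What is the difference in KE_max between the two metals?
1.1700 eV

Using KE_max = hc/λ - φ for each metal:

Photon energy: E = hc/λ = 5.3603 eV

For material Y (φ₁ = 2.9 eV):
KE₁ = E - φ₁ = 5.3603 - 2.9 = 2.4603 eV

For element R (φ₂ = 4.07 eV):
KE₂ = E - φ₂ = 5.3603 - 4.07 = 1.2903 eV

Difference:
ΔKE = KE₁ - KE₂ = 2.4603 - 1.2903 = 1.1700 eV

Note: The difference equals the difference in work functions: 4.07 - 2.9 = 1.17 eV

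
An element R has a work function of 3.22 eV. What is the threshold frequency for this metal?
7.7859e+14 Hz

The threshold frequency is when the photon energy equals the work function:
hf₀ = φ

Solving for f₀:
f₀ = φ/h = (3.22 eV × 1.602×10⁻¹⁹ J/eV) / (6.626×10⁻³⁴ J·s)
f₀ = 7.7859e+14 Hz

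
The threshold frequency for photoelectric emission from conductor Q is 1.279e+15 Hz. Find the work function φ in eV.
5.29 eV

At the threshold frequency, photon energy equals work function:
φ = hf₀

Calculating:
φ = (6.626×10⁻³⁴ J·s)(1.279e+15 Hz)
φ = 5.29 eV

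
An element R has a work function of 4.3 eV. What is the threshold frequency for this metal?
1.0397e+15 Hz

The threshold frequency is when the photon energy equals the work function:
hf₀ = φ

Solving for f₀:
f₀ = φ/h = (4.3 eV × 1.602×10⁻¹⁹ J/eV) / (6.626×10⁻³⁴ J·s)
f₀ = 1.0397e+15 Hz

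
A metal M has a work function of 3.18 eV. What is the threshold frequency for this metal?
7.6892e+14 Hz

The threshold frequency is when the photon energy equals the work function:
hf₀ = φ

Solving for f₀:
f₀ = φ/h = (3.18 eV × 1.602×10⁻¹⁹ J/eV) / (6.626×10⁻³⁴ J·s)
f₀ = 7.6892e+14 Hz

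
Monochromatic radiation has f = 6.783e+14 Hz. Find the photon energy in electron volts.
2.8052 eV

Using E = hf:

E = hf = (6.626×10⁻³⁴ J·s)(6.783e+14 Hz)
E = 2.8052 eV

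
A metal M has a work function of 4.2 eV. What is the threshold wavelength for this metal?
295.20 nm

The threshold wavelength is when the photon energy equals the work function:
hc/λ₀ = φ

Solving for λ₀:
λ₀ = hc/φ = (6.626×10⁻³⁴ J·s)(3×10⁸ m/s) / (4.2 eV × 1.602×10⁻¹⁹ J/eV)
λ₀ = 295.20 nm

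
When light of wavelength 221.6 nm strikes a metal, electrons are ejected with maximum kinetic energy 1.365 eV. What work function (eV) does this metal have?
4.23 eV

From Einstein's photoelectric equation: KE_max = hf - φ = hc/λ - φ

Rearranging for φ:
φ = hc/λ - KE_max

Calculate photon energy:
E_photon = hc/λ = 5.5950 eV

Therefore:
φ = 5.5950 - 1.365 = 4.23 eV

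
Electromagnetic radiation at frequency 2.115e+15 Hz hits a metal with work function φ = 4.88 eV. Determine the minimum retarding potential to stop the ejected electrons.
3.8669 V

The stopping potential V_s satisfies: eV_s = KE_max

First, find KE_max using Einstein's equation:
E_photon = hf = (6.626×10⁻³⁴ J·s)(2.115e+15 Hz) = 8.7469 eV
KE_max = E_photon - φ = 8.7469 - 4.88 = 3.8669 eV

Since eV_s = KE_max:
V_s = KE_max/e = 3.8669 V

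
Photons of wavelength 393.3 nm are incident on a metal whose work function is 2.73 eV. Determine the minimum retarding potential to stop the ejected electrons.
0.4224 V

The stopping potential V_s satisfies: eV_s = KE_max

First, find KE_max using Einstein's equation:
E_photon = hc/λ = 3.1524 eV
KE_max = E_photon - φ = 3.1524 - 2.73 = 0.4224 eV

Since eV_s = KE_max:
V_s = KE_max/e = 0.4224 V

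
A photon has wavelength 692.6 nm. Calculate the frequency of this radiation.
4.3285e+14 Hz

Using the wave equation: c = fλ

Solving for frequency:
f = c/λ = (3×10⁸ m/s) / (692.6×10⁻⁹ m)
f = 4.3285e+14 Hz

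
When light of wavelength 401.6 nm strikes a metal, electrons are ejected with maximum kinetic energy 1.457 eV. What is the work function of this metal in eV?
1.63 eV

From Einstein's photoelectric equation: KE_max = hf - φ = hc/λ - φ

Rearranging for φ:
φ = hc/λ - KE_max

Calculate photon energy:
E_photon = hc/λ = 3.0873 eV

Therefore:
φ = 3.0873 - 1.457 = 1.63 eV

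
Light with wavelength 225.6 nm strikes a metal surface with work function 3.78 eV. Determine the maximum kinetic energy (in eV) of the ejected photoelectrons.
1.7158 eV

Using Einstein's photoelectric equation: KE_max = hf - φ = hc/λ - φ

First, calculate the photon energy:
E_photon = hc/λ = (6.626×10⁻³⁴ J·s)(3×10⁸ m/s) / (225.6×10⁻⁹ m)
E_photon = 5.4958 eV

Then, the maximum kinetic energy:
KE_max = E_photon - φ = 5.4958 eV - 3.78 eV = 1.7158 eV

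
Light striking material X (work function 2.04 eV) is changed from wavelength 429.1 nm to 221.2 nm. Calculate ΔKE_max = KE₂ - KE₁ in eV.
2.7157 eV

Using Einstein's equation: KE_max = hc/λ - φ

For λ₁ = 429.1 nm:
KE₁ = hc/λ₁ - φ = 2.8894 - 2.04 = 0.8494 eV

For λ₂ = 221.2 nm:
KE₂ = hc/λ₂ - φ = 5.6051 - 2.04 = 3.5651 eV

Change in KE:
ΔKE = KE₂ - KE₁ = 3.5651 - 0.8494 = 2.7157 eV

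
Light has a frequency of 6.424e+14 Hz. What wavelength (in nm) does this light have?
466.68 nm

Using the wave equation: c = fλ

Solving for wavelength:
λ = c/f = (3×10⁸ m/s) / (6.424e+14 Hz)
λ = 466.68 nm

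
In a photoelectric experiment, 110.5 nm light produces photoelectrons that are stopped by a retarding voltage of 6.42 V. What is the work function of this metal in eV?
4.80 eV

The stopping potential gives the maximum kinetic energy: KE_max = eV_s = 6.42 eV

From Einstein's photoelectric equation: KE_max = hc/λ - φ
Rearranging: φ = hc/λ - KE_max

Calculate photon energy:
E_photon = hc/λ = (6.626×10⁻³⁴ J·s)(3×10⁸ m/s) / (110.5×10⁻⁹ m) = 11.2203 eV

Therefore:
φ = 11.2203 - 6.42 = 4.80 eV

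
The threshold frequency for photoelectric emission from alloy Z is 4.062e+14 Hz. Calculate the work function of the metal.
1.68 eV

At the threshold frequency, photon energy equals work function:
φ = hf₀

Calculating:
φ = (6.626×10⁻³⁴ J·s)(4.062e+14 Hz)
φ = 1.68 eV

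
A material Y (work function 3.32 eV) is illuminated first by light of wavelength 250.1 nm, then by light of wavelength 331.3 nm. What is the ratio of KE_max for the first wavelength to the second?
3.8768

Using Einstein's equation: KE_max = hc/λ - φ

For λ₁ = 250.1 nm:
E₁ = hc/λ₁ = 4.9574 eV
KE₁ = E₁ - φ = 4.9574 - 3.32 = 1.6374 eV

For λ₂ = 331.3 nm:
E₂ = hc/λ₂ = 3.7424 eV
KE₂ = E₂ - φ = 3.7424 - 3.32 = 0.4224 eV

Ratio: KE₁/KE₂ = 1.6374/0.4224 = 3.8768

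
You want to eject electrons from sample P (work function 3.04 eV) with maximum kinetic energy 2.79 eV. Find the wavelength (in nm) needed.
212.67 nm

From Einstein's equation: KE_max = hc/λ - φ

Rearranging for λ:
hc/λ = KE_max + φ
λ = hc/(KE_max + φ)

Required photon energy:
E_photon = KE_max + φ = 2.79 + 3.04 = 5.83 eV

Required wavelength:
λ = hc/E_photon = (6.626×10⁻³⁴)(3×10⁸) / (5.83 × 1.602×10⁻¹⁹)
λ = 212.67 nm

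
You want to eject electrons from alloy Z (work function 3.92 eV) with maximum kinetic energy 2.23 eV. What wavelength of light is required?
201.60 nm

From Einstein's equation: KE_max = hc/λ - φ

Rearranging for λ:
hc/λ = KE_max + φ
λ = hc/(KE_max + φ)

Required photon energy:
E_photon = KE_max + φ = 2.23 + 3.92 = 6.15 eV

Required wavelength:
λ = hc/E_photon = (6.626×10⁻³⁴)(3×10⁸) / (6.15 × 1.602×10⁻¹⁹)
λ = 201.60 nm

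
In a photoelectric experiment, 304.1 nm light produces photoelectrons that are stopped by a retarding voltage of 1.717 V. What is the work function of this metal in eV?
2.36 eV

The stopping potential gives the maximum kinetic energy: KE_max = eV_s = 1.717 eV

From Einstein's photoelectric equation: KE_max = hc/λ - φ
Rearranging: φ = hc/λ - KE_max

Calculate photon energy:
E_photon = hc/λ = (6.626×10⁻³⁴ J·s)(3×10⁸ m/s) / (304.1×10⁻⁹ m) = 4.0771 eV

Therefore:
φ = 4.0771 - 1.717 = 2.36 eV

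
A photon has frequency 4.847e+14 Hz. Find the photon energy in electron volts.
2.0046 eV

Using E = hf:

E = hf = (6.626×10⁻³⁴ J·s)(4.847e+14 Hz)
E = 2.0046 eV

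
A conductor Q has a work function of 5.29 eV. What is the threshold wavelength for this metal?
234.37 nm

The threshold wavelength is when the photon energy equals the work function:
hc/λ₀ = φ

Solving for λ₀:
λ₀ = hc/φ = (6.626×10⁻³⁴ J·s)(3×10⁸ m/s) / (5.29 eV × 1.602×10⁻¹⁹ J/eV)
λ₀ = 234.37 nm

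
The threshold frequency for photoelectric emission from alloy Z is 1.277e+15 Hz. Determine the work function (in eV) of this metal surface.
5.28 eV

At the threshold frequency, photon energy equals work function:
φ = hf₀

Calculating:
φ = (6.626×10⁻³⁴ J·s)(1.277e+15 Hz)
φ = 5.28 eV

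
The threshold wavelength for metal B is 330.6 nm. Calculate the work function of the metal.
3.75 eV

At the threshold wavelength, photon energy equals work function:
φ = hc/λ₀

Calculating:
φ = (6.626×10⁻³⁴ J·s)(3×10⁸ m/s) / (330.6×10⁻⁹ m)
φ = 3.75 eV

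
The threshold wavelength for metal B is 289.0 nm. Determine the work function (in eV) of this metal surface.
4.29 eV

At the threshold wavelength, photon energy equals work function:
φ = hc/λ₀

Calculating:
φ = (6.626×10⁻³⁴ J·s)(3×10⁸ m/s) / (289.0×10⁻⁹ m)
φ = 4.29 eV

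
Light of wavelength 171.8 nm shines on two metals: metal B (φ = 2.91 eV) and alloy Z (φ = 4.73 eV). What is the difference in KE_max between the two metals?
1.8200 eV

Using KE_max = hc/λ - φ for each metal:

Photon energy: E = hc/λ = 7.2168 eV

For metal B (φ₁ = 2.91 eV):
KE₁ = E - φ₁ = 7.2168 - 2.91 = 4.3068 eV

For alloy Z (φ₂ = 4.73 eV):
KE₂ = E - φ₂ = 7.2168 - 4.73 = 2.4868 eV

Difference:
ΔKE = KE₁ - KE₂ = 4.3068 - 2.4868 = 1.8200 eV

Note: The difference equals the difference in work functions: 4.73 - 2.91 = 1.82 eV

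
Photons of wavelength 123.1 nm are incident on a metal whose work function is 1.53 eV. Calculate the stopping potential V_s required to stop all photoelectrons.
8.5418 V

The stopping potential V_s satisfies: eV_s = KE_max

First, find KE_max using Einstein's equation:
E_photon = hc/λ = 10.0718 eV
KE_max = E_photon - φ = 10.0718 - 1.53 = 8.5418 eV

Since eV_s = KE_max:
V_s = KE_max/e = 8.5418 V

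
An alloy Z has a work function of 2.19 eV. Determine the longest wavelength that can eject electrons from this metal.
566.14 nm

The threshold wavelength is when the photon energy equals the work function:
hc/λ₀ = φ

Solving for λ₀:
λ₀ = hc/φ = (6.626×10⁻³⁴ J·s)(3×10⁸ m/s) / (2.19 eV × 1.602×10⁻¹⁹ J/eV)
λ₀ = 566.14 nm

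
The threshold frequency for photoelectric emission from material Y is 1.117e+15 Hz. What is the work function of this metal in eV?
4.62 eV

At the threshold frequency, photon energy equals work function:
φ = hf₀

Calculating:
φ = (6.626×10⁻³⁴ J·s)(1.117e+15 Hz)
φ = 4.62 eV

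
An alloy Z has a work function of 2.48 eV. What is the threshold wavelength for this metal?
499.94 nm

The threshold wavelength is when the photon energy equals the work function:
hc/λ₀ = φ

Solving for λ₀:
λ₀ = hc/φ = (6.626×10⁻³⁴ J·s)(3×10⁸ m/s) / (2.48 eV × 1.602×10⁻¹⁹ J/eV)
λ₀ = 499.94 nm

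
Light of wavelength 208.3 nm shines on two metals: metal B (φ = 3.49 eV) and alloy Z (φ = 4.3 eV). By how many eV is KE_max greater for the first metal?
0.8100 eV

Using KE_max = hc/λ - φ for each metal:

Photon energy: E = hc/λ = 5.9522 eV

For metal B (φ₁ = 3.49 eV):
KE₁ = E - φ₁ = 5.9522 - 3.49 = 2.4622 eV

For alloy Z (φ₂ = 4.3 eV):
KE₂ = E - φ₂ = 5.9522 - 4.3 = 1.6522 eV

Difference:
ΔKE = KE₁ - KE₂ = 2.4622 - 1.6522 = 0.8100 eV

Note: The difference equals the difference in work functions: 4.3 - 3.49 = 0.81 eV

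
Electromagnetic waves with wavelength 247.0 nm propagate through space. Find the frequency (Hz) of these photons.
1.2137e+15 Hz

Using the wave equation: c = fλ

Solving for frequency:
f = c/λ = (3×10⁸ m/s) / (247.0×10⁻⁹ m)
f = 1.2137e+15 Hz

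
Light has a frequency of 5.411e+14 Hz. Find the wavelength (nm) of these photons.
554.04 nm

Using the wave equation: c = fλ

Solving for wavelength:
λ = c/f = (3×10⁸ m/s) / (5.411e+14 Hz)
λ = 554.04 nm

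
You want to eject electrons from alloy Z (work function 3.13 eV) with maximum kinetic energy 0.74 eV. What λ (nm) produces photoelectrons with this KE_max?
320.37 nm

From Einstein's equation: KE_max = hc/λ - φ

Rearranging for λ:
hc/λ = KE_max + φ
λ = hc/(KE_max + φ)

Required photon energy:
E_photon = KE_max + φ = 0.74 + 3.13 = 3.87 eV

Required wavelength:
λ = hc/E_photon = (6.626×10⁻³⁴)(3×10⁸) / (3.87 × 1.602×10⁻¹⁹)
λ = 320.37 nm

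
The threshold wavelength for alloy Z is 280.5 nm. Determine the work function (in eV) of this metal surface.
4.42 eV

At the threshold wavelength, photon energy equals work function:
φ = hc/λ₀

Calculating:
φ = (6.626×10⁻³⁴ J·s)(3×10⁸ m/s) / (280.5×10⁻⁹ m)
φ = 4.42 eV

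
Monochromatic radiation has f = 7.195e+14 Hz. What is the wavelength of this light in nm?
416.67 nm

Using the wave equation: c = fλ

Solving for wavelength:
λ = c/f = (3×10⁸ m/s) / (7.195e+14 Hz)
λ = 416.67 nm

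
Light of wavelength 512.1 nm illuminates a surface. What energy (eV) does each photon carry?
2.4211 eV

Using E = hf = hc/λ:

E = hc/λ = (6.626×10⁻³⁴ J·s)(3×10⁸ m/s) / (512.1×10⁻⁹ m)
E = 2.4211 eV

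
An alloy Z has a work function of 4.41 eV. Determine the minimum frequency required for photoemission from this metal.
1.0663e+15 Hz

The threshold frequency is when the photon energy equals the work function:
hf₀ = φ

Solving for f₀:
f₀ = φ/h = (4.41 eV × 1.602×10⁻¹⁹ J/eV) / (6.626×10⁻³⁴ J·s)
f₀ = 1.0663e+15 Hz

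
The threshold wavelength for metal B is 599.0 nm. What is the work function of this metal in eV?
2.07 eV

At the threshold wavelength, photon energy equals work function:
φ = hc/λ₀

Calculating:
φ = (6.626×10⁻³⁴ J·s)(3×10⁸ m/s) / (599.0×10⁻⁹ m)
φ = 2.07 eV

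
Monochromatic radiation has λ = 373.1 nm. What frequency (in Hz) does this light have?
8.0352e+14 Hz

Using the wave equation: c = fλ

Solving for frequency:
f = c/λ = (3×10⁸ m/s) / (373.1×10⁻⁹ m)
f = 8.0352e+14 Hz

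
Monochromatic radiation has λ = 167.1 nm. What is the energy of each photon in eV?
7.4198 eV

Using E = hf = hc/λ:

E = hc/λ = (6.626×10⁻³⁴ J·s)(3×10⁸ m/s) / (167.1×10⁻⁹ m)
E = 7.4198 eV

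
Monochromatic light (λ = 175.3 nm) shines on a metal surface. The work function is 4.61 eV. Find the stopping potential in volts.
2.4627 V

The stopping potential V_s satisfies: eV_s = KE_max

First, find KE_max using Einstein's equation:
E_photon = hc/λ = 7.0727 eV
KE_max = E_photon - φ = 7.0727 - 4.61 = 2.4627 eV

Since eV_s = KE_max:
V_s = KE_max/e = 2.4627 V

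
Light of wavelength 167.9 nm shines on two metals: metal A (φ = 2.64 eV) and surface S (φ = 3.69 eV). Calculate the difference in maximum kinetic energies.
1.0500 eV

Using KE_max = hc/λ - φ for each metal:

Photon energy: E = hc/λ = 7.3844 eV

For metal A (φ₁ = 2.64 eV):
KE₁ = E - φ₁ = 7.3844 - 2.64 = 4.7444 eV

For surface S (φ₂ = 3.69 eV):
KE₂ = E - φ₂ = 7.3844 - 3.69 = 3.6944 eV

Difference:
ΔKE = KE₁ - KE₂ = 4.7444 - 3.6944 = 1.0500 eV

Note: The difference equals the difference in work functions: 3.69 - 2.64 = 1.05 eV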